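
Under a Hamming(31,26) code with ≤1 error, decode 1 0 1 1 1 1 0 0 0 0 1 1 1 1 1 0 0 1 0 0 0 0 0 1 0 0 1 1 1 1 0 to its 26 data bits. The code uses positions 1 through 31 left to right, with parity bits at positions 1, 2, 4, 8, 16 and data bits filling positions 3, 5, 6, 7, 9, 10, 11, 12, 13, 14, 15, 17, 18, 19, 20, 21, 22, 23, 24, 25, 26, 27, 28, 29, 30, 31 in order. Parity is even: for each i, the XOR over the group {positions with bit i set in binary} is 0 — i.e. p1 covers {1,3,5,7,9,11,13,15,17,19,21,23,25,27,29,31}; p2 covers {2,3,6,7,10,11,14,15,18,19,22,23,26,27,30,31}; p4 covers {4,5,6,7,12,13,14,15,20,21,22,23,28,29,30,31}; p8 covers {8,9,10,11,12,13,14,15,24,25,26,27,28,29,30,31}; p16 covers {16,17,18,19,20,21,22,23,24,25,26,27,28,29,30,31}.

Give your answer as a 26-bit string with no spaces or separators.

11100011111010000010011110

s1 (pos 1,3,5,7,9,11,13,15,17,19,21,23,25,27,29,31): 1⊕1⊕1⊕0⊕0⊕1⊕1⊕1⊕0⊕0⊕0⊕0⊕0⊕1⊕1⊕0 = 0
s2 (pos 2,3,6,7,10,11,14,15,18,19,22,23,26,27,30,31): 0⊕1⊕1⊕0⊕0⊕1⊕1⊕1⊕1⊕0⊕0⊕0⊕0⊕1⊕1⊕0 = 0
s4 (pos 4,5,6,7,12,13,14,15,20,21,22,23,28,29,30,31): 1⊕1⊕1⊕0⊕1⊕1⊕1⊕1⊕0⊕0⊕0⊕0⊕1⊕1⊕1⊕0 = 0
s8 (pos 8,9,10,11,12,13,14,15,24,25,26,27,28,29,30,31): 0⊕0⊕0⊕1⊕1⊕1⊕1⊕1⊕1⊕0⊕0⊕1⊕1⊕1⊕1⊕0 = 0
s16 (pos 16,17,18,19,20,21,22,23,24,25,26,27,28,29,30,31): 0⊕0⊕1⊕0⊕0⊕0⊕0⊕0⊕1⊕0⊕0⊕1⊕1⊕1⊕1⊕0 = 0
Syndrome s16…s1 = 00000 → no error.
Read data bits from positions 3,5,6,7,9,10,11,12,13,14,15,17,18,19,20,21,22,23,24,25,26,27,28,29,30,31: 11100011111010000010011110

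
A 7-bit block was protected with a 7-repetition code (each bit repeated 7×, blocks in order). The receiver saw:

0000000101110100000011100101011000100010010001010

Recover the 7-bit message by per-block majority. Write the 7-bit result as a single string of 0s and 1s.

Block 1 (0000000): 0 ones → 0
Block 2 (1011101): 5 ones → 1
Block 3 (0000001): 1 one → 0
Block 4 (1100101): 4 ones → 1
Block 5 (0110001): 3 ones → 0
Block 6 (0001001): 2 ones → 0
Block 7 (0001010): 2 ones → 0

0101000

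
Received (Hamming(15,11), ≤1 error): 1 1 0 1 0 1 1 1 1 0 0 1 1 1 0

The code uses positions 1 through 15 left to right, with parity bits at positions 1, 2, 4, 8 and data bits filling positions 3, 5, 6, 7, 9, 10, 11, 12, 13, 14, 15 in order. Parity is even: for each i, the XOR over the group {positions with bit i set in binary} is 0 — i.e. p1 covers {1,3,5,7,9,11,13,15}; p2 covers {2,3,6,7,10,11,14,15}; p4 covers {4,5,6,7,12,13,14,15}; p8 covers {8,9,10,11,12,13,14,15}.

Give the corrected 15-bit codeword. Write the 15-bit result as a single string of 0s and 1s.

110101101001110

s1 (pos 1,3,5,7,9,11,13,15): 1⊕0⊕0⊕1⊕1⊕0⊕1⊕0 = 0
s2 (pos 2,3,6,7,10,11,14,15): 1⊕0⊕1⊕1⊕0⊕0⊕1⊕0 = 0
s4 (pos 4,5,6,7,12,13,14,15): 1⊕0⊕1⊕1⊕1⊕1⊕1⊕0 = 0
s8 (pos 8,9,10,11,12,13,14,15): 1⊕1⊕0⊕0⊕1⊕1⊕1⊕0 = 1
Syndrome s8…s1 = 1000 → error at position 8.
Flip position 8: 110101111001110 → 110101101001110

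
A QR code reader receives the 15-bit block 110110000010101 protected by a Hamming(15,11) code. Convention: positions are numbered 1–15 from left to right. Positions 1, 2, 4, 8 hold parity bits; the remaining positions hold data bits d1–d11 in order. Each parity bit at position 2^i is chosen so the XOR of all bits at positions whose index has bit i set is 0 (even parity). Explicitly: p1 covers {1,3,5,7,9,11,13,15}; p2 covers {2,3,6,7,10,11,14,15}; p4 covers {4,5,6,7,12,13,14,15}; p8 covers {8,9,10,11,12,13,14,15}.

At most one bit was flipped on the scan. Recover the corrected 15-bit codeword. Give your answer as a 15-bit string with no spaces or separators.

110110000000101

s1 (pos 1,3,5,7,9,11,13,15): 1⊕0⊕1⊕0⊕0⊕1⊕1⊕1 = 1
s2 (pos 2,3,6,7,10,11,14,15): 1⊕0⊕0⊕0⊕0⊕1⊕0⊕1 = 1
s4 (pos 4,5,6,7,12,13,14,15): 1⊕1⊕0⊕0⊕0⊕1⊕0⊕1 = 0
s8 (pos 8,9,10,11,12,13,14,15): 0⊕0⊕0⊕1⊕0⊕1⊕0⊕1 = 1
Syndrome s8…s1 = 1011 → error at position 11.
Flip position 11: 110110000010101 → 110110000000101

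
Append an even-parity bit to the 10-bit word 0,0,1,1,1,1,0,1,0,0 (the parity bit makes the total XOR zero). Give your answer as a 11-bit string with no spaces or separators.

00111101001

XOR of the 10 data bits: 0⊕0⊕1⊕1⊕1⊕1⊕0⊕1⊕0⊕0 = 1
Parity bit = 1 (so all 11 bits XOR to 0).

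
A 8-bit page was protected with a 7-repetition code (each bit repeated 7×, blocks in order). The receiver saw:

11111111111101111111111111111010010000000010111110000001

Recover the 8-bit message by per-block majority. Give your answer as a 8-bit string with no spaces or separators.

Block 1 (1111111): 7 ones → 1
Block 2 (1111101): 6 ones → 1
Block 3 (1111111): 7 ones → 1
Block 4 (1111111): 7 ones → 1
Block 5 (1010010): 3 ones → 0
Block 6 (0000000): 0 ones → 0
Block 7 (1011111): 6 ones → 1
Block 8 (0000001): 1 one → 0

11110010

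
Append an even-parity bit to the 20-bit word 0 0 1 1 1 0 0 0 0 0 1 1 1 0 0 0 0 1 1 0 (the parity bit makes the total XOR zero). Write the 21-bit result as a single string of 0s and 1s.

XOR of the 20 data bits: 0⊕0⊕1⊕1⊕1⊕0⊕0⊕0⊕0⊕0⊕1⊕1⊕1⊕0⊕0⊕0⊕0⊕1⊕1⊕0 = 0
Parity bit = 0 (so all 21 bits XOR to 0).

001110000011100001100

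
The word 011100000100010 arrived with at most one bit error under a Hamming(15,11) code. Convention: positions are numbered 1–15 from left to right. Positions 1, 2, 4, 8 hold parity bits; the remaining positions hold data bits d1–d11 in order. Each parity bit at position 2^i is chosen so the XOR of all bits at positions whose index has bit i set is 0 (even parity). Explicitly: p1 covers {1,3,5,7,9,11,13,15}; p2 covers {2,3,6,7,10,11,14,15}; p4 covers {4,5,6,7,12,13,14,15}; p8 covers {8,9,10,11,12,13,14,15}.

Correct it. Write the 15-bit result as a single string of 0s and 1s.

s1 (pos 1,3,5,7,9,11,13,15): 0⊕1⊕0⊕0⊕0⊕0⊕0⊕0 = 1
s2 (pos 2,3,6,7,10,11,14,15): 1⊕1⊕0⊕0⊕1⊕0⊕1⊕0 = 0
s4 (pos 4,5,6,7,12,13,14,15): 1⊕0⊕0⊕0⊕0⊕0⊕1⊕0 = 0
s8 (pos 8,9,10,11,12,13,14,15): 0⊕0⊕1⊕0⊕0⊕0⊕1⊕0 = 0
Syndrome s8…s1 = 0001 → error at position 1.
Flip position 1: 011100000100010 → 111100000100010

111100000100010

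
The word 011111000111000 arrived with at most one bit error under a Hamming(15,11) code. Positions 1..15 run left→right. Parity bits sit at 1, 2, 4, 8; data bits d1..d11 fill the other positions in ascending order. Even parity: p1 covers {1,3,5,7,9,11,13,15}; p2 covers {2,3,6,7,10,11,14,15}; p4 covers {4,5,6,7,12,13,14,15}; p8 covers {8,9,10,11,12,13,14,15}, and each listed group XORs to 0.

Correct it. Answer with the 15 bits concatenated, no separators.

s1 (pos 1,3,5,7,9,11,13,15): 0⊕1⊕1⊕0⊕0⊕1⊕0⊕0 = 1
s2 (pos 2,3,6,7,10,11,14,15): 1⊕1⊕1⊕0⊕1⊕1⊕0⊕0 = 1
s4 (pos 4,5,6,7,12,13,14,15): 1⊕1⊕1⊕0⊕1⊕0⊕0⊕0 = 0
s8 (pos 8,9,10,11,12,13,14,15): 0⊕0⊕1⊕1⊕1⊕0⊕0⊕0 = 1
Syndrome s8…s1 = 1011 → error at position 11.
Flip position 11: 011111000111000 → 011111000101000

011111000101000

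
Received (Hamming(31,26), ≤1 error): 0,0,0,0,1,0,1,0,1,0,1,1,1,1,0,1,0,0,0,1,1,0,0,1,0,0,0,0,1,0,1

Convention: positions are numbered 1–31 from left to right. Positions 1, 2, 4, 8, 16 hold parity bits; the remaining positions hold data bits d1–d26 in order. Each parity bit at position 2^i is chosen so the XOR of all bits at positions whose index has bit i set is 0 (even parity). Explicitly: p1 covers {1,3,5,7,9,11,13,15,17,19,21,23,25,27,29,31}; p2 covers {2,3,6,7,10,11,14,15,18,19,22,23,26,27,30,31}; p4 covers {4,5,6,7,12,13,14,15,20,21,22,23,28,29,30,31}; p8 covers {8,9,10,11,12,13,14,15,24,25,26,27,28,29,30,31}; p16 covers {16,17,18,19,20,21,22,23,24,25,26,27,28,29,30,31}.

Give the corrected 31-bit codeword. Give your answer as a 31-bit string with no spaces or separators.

0001101010111101000110010000101

s1 (pos 1,3,5,7,9,11,13,15,17,19,21,23,25,27,29,31): 0⊕0⊕1⊕1⊕1⊕1⊕1⊕0⊕0⊕0⊕1⊕0⊕0⊕0⊕1⊕1 = 0
s2 (pos 2,3,6,7,10,11,14,15,18,19,22,23,26,27,30,31): 0⊕0⊕0⊕1⊕0⊕1⊕1⊕0⊕0⊕0⊕0⊕0⊕0⊕0⊕0⊕1 = 0
s4 (pos 4,5,6,7,12,13,14,15,20,21,22,23,28,29,30,31): 0⊕1⊕0⊕1⊕1⊕1⊕1⊕0⊕1⊕1⊕0⊕0⊕0⊕1⊕0⊕1 = 1
s8 (pos 8,9,10,11,12,13,14,15,24,25,26,27,28,29,30,31): 0⊕1⊕0⊕1⊕1⊕1⊕1⊕0⊕1⊕0⊕0⊕0⊕0⊕1⊕0⊕1 = 0
s16 (pos 16,17,18,19,20,21,22,23,24,25,26,27,28,29,30,31): 1⊕0⊕0⊕0⊕1⊕1⊕0⊕0⊕1⊕0⊕0⊕0⊕0⊕1⊕0⊕1 = 0
Syndrome s16…s1 = 00100 → error at position 4.
Flip position 4: 0000101010111101000110010000101 → 0001101010111101000110010000101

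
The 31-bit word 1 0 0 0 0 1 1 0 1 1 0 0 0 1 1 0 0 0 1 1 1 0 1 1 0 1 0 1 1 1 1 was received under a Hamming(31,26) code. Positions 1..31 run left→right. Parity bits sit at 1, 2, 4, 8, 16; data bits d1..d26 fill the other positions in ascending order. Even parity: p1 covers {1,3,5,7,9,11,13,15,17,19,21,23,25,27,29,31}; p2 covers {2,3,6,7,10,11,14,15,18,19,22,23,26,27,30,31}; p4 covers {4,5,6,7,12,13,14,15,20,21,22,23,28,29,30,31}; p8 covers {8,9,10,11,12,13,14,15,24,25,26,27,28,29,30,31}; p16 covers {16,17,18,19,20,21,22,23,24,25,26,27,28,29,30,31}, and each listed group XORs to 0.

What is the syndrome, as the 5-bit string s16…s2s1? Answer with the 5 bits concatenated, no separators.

s1 (pos 1,3,5,7,9,11,13,15,17,19,21,23,25,27,29,31): 1⊕0⊕0⊕1⊕1⊕0⊕0⊕1⊕0⊕1⊕1⊕1⊕0⊕0⊕1⊕1 = 1
s2 (pos 2,3,6,7,10,11,14,15,18,19,22,23,26,27,30,31): 0⊕0⊕1⊕1⊕1⊕0⊕1⊕1⊕0⊕1⊕0⊕1⊕1⊕0⊕1⊕1 = 0
s4 (pos 4,5,6,7,12,13,14,15,20,21,22,23,28,29,30,31): 0⊕0⊕1⊕1⊕0⊕0⊕1⊕1⊕1⊕1⊕0⊕1⊕1⊕1⊕1⊕1 = 1
s8 (pos 8,9,10,11,12,13,14,15,24,25,26,27,28,29,30,31): 0⊕1⊕1⊕0⊕0⊕0⊕1⊕1⊕1⊕0⊕1⊕0⊕1⊕1⊕1⊕1 = 0
s16 (pos 16,17,18,19,20,21,22,23,24,25,26,27,28,29,30,31): 0⊕0⊕0⊕1⊕1⊕1⊕0⊕1⊕1⊕0⊕1⊕0⊕1⊕1⊕1⊕1 = 0
Syndrome s16…s1 = 00101 → error at position 5.

00101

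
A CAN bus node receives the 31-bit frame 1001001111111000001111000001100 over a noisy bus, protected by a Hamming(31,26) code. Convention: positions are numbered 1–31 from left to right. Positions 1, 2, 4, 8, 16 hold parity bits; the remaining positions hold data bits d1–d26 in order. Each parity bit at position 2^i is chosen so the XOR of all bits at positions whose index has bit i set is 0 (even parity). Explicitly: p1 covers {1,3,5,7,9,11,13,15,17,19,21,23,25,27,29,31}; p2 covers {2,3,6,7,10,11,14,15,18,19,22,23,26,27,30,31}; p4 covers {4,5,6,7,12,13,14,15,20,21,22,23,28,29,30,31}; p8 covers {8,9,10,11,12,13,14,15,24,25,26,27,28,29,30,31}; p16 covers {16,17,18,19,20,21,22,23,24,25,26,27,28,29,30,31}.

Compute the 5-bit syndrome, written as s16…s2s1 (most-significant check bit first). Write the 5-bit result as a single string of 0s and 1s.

00110

s1 (pos 1,3,5,7,9,11,13,15,17,19,21,23,25,27,29,31): 1⊕0⊕0⊕1⊕1⊕1⊕1⊕0⊕0⊕1⊕1⊕0⊕0⊕0⊕1⊕0 = 0
s2 (pos 2,3,6,7,10,11,14,15,18,19,22,23,26,27,30,31): 0⊕0⊕0⊕1⊕1⊕1⊕0⊕0⊕0⊕1⊕1⊕0⊕0⊕0⊕0⊕0 = 1
s4 (pos 4,5,6,7,12,13,14,15,20,21,22,23,28,29,30,31): 1⊕0⊕0⊕1⊕1⊕1⊕0⊕0⊕1⊕1⊕1⊕0⊕1⊕1⊕0⊕0 = 1
s8 (pos 8,9,10,11,12,13,14,15,24,25,26,27,28,29,30,31): 1⊕1⊕1⊕1⊕1⊕1⊕0⊕0⊕0⊕0⊕0⊕0⊕1⊕1⊕0⊕0 = 0
s16 (pos 16,17,18,19,20,21,22,23,24,25,26,27,28,29,30,31): 0⊕0⊕0⊕1⊕1⊕1⊕1⊕0⊕0⊕0⊕0⊕0⊕1⊕1⊕0⊕0 = 0
Syndrome s16…s1 = 00110 → error at position 6.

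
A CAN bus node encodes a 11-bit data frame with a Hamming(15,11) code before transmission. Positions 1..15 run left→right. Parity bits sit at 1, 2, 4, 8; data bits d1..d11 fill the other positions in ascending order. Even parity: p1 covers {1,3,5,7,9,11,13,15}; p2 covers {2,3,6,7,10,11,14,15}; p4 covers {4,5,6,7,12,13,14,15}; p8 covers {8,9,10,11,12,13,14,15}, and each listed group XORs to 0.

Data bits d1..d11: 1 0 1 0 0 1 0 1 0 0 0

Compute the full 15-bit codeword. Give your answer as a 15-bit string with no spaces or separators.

111001000101000

Place data at non-parity positions: p1 p2 1 p4 0 1 0 p8 0 1 0 1 0 0 0
p1 (pos 1,3,5,7,9,11,13,15): XOR of data positions = 1⊕0⊕0⊕0⊕0⊕0⊕0 = 1
p2 (pos 2,3,6,7,10,11,14,15): XOR of data positions = 1⊕1⊕0⊕1⊕0⊕0⊕0 = 1
p4 (pos 4,5,6,7,12,13,14,15): XOR of data positions = 0⊕1⊕0⊕1⊕0⊕0⊕0 = 0
p8 (pos 8,9,10,11,12,13,14,15): XOR of data positions = 0⊕1⊕0⊕1⊕0⊕0⊕0 = 0
Codeword: 111001000101000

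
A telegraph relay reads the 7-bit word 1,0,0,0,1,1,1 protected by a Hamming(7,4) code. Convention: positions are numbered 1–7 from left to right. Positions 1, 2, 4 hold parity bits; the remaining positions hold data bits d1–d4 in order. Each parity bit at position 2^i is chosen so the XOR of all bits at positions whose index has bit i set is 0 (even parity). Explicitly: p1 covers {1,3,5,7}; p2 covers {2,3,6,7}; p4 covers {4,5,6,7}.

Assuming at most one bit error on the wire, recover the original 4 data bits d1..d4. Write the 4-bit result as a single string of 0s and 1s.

0011

s1 (pos 1,3,5,7): 1⊕0⊕1⊕1 = 1
s2 (pos 2,3,6,7): 0⊕0⊕1⊕1 = 0
s4 (pos 4,5,6,7): 0⊕1⊕1⊕1 = 1
Syndrome s4…s1 = 101 → error at position 5.
Flip position 5: 1000111 → 1000011
Read data bits from positions 3,5,6,7: 0011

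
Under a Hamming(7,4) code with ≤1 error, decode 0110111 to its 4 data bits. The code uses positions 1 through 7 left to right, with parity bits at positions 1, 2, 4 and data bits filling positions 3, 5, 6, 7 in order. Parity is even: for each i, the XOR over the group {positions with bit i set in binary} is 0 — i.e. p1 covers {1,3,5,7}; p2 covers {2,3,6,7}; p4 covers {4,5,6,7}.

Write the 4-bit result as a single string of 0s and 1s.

1011

s1 (pos 1,3,5,7): 0⊕1⊕1⊕1 = 1
s2 (pos 2,3,6,7): 1⊕1⊕1⊕1 = 0
s4 (pos 4,5,6,7): 0⊕1⊕1⊕1 = 1
Syndrome s4…s1 = 101 → error at position 5.
Flip position 5: 0110111 → 0110011
Read data bits from positions 3,5,6,7: 1011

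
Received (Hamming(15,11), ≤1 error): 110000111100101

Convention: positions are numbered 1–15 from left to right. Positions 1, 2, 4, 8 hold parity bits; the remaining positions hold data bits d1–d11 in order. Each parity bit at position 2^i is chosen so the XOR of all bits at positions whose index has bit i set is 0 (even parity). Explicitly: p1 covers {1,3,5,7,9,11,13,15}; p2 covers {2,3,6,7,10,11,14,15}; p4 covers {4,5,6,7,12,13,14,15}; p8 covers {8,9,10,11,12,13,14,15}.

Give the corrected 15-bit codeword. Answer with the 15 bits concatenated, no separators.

110000111100001

s1 (pos 1,3,5,7,9,11,13,15): 1⊕0⊕0⊕1⊕1⊕0⊕1⊕1 = 1
s2 (pos 2,3,6,7,10,11,14,15): 1⊕0⊕0⊕1⊕1⊕0⊕0⊕1 = 0
s4 (pos 4,5,6,7,12,13,14,15): 0⊕0⊕0⊕1⊕0⊕1⊕0⊕1 = 1
s8 (pos 8,9,10,11,12,13,14,15): 1⊕1⊕1⊕0⊕0⊕1⊕0⊕1 = 1
Syndrome s8…s1 = 1101 → error at position 13.
Flip position 13: 110000111100101 → 110000111100001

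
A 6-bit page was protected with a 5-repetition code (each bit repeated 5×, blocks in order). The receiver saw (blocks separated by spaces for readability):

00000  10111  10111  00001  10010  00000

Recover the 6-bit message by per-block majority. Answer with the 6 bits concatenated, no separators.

Block 1 (00000): 0 ones → 0
Block 2 (10111): 4 ones → 1
Block 3 (10111): 4 ones → 1
Block 4 (00001): 1 one → 0
Block 5 (10010): 2 ones → 0
Block 6 (00000): 0 ones → 0

011000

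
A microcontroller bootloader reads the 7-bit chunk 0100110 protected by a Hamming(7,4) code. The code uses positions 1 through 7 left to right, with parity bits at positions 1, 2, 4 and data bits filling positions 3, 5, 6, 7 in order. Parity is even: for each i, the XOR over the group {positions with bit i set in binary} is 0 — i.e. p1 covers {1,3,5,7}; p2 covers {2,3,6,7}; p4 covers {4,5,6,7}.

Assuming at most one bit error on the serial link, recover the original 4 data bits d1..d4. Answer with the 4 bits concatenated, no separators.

0110

s1 (pos 1,3,5,7): 0⊕0⊕1⊕0 = 1
s2 (pos 2,3,6,7): 1⊕0⊕1⊕0 = 0
s4 (pos 4,5,6,7): 0⊕1⊕1⊕0 = 0
Syndrome s4…s1 = 001 → error at position 1.
Flip position 1: 0100110 → 1100110
Read data bits from positions 3,5,6,7: 0110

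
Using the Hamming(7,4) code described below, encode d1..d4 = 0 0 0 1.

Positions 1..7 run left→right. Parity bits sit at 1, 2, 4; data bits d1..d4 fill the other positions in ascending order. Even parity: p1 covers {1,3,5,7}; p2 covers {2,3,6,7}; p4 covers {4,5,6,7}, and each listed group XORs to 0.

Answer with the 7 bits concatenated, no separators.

1101001

Place data at non-parity positions: p1 p2 0 p4 0 0 1
p1 (pos 1,3,5,7): XOR of data positions = 0⊕0⊕1 = 1
p2 (pos 2,3,6,7): XOR of data positions = 0⊕0⊕1 = 1
p4 (pos 4,5,6,7): XOR of data positions = 0⊕0⊕1 = 1
Codeword: 1101001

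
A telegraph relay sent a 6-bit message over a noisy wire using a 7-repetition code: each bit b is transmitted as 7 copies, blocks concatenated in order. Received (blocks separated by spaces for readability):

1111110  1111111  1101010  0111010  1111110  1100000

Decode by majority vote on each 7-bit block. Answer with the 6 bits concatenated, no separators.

Block 1 (1111110): 6 ones → 1
Block 2 (1111111): 7 ones → 1
Block 3 (1101010): 4 ones → 1
Block 4 (0111010): 4 ones → 1
Block 5 (1111110): 6 ones → 1
Block 6 (1100000): 2 ones → 0

111110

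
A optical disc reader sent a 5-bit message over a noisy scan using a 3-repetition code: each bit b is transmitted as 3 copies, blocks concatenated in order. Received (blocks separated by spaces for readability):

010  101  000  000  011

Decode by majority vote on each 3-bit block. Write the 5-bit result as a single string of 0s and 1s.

Block 1 (010): 1 one → 0
Block 2 (101): 2 ones → 1
Block 3 (000): 0 ones → 0
Block 4 (000): 0 ones → 0
Block 5 (011): 2 ones → 1

01001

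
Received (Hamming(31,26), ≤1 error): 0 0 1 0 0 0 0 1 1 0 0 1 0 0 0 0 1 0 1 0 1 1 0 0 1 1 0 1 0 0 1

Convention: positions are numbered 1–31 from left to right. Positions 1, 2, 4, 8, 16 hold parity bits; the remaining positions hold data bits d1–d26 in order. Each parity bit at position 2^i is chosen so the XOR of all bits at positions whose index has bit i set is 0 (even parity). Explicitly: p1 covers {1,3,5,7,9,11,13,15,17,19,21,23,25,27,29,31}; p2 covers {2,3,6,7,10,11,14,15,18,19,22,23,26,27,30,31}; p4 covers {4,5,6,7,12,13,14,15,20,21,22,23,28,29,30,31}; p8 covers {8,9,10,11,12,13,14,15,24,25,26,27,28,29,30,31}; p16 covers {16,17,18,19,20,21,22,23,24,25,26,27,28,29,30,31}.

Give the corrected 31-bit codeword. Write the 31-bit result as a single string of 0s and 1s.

s1 (pos 1,3,5,7,9,11,13,15,17,19,21,23,25,27,29,31): 0⊕1⊕0⊕0⊕1⊕0⊕0⊕0⊕1⊕1⊕1⊕0⊕1⊕0⊕0⊕1 = 1
s2 (pos 2,3,6,7,10,11,14,15,18,19,22,23,26,27,30,31): 0⊕1⊕0⊕0⊕0⊕0⊕0⊕0⊕0⊕1⊕1⊕0⊕1⊕0⊕0⊕1 = 1
s4 (pos 4,5,6,7,12,13,14,15,20,21,22,23,28,29,30,31): 0⊕0⊕0⊕0⊕1⊕0⊕0⊕0⊕0⊕1⊕1⊕0⊕1⊕0⊕0⊕1 = 1
s8 (pos 8,9,10,11,12,13,14,15,24,25,26,27,28,29,30,31): 1⊕1⊕0⊕0⊕1⊕0⊕0⊕0⊕0⊕1⊕1⊕0⊕1⊕0⊕0⊕1 = 1
s16 (pos 16,17,18,19,20,21,22,23,24,25,26,27,28,29,30,31): 0⊕1⊕0⊕1⊕0⊕1⊕1⊕0⊕0⊕1⊕1⊕0⊕1⊕0⊕0⊕1 = 0
Syndrome s16…s1 = 01111 → error at position 15.
Flip position 15: 0010000110010000101011001101001 → 0010000110010010101011001101001

0010000110010010101011001101001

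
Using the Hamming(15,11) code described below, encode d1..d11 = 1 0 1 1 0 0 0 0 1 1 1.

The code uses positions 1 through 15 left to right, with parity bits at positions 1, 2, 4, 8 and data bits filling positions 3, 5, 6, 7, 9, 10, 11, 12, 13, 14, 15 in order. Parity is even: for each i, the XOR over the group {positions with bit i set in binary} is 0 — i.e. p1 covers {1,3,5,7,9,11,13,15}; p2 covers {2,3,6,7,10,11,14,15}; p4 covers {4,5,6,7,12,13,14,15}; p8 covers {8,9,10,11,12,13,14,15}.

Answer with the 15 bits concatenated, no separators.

Place data at non-parity positions: p1 p2 1 p4 0 1 1 p8 0 0 0 0 1 1 1
p1 (pos 1,3,5,7,9,11,13,15): XOR of data positions = 1⊕0⊕1⊕0⊕0⊕1⊕1 = 0
p2 (pos 2,3,6,7,10,11,14,15): XOR of data positions = 1⊕1⊕1⊕0⊕0⊕1⊕1 = 1
p4 (pos 4,5,6,7,12,13,14,15): XOR of data positions = 0⊕1⊕1⊕0⊕1⊕1⊕1 = 1
p8 (pos 8,9,10,11,12,13,14,15): XOR of data positions = 0⊕0⊕0⊕0⊕1⊕1⊕1 = 1
Codeword: 011101110000111

011101110000111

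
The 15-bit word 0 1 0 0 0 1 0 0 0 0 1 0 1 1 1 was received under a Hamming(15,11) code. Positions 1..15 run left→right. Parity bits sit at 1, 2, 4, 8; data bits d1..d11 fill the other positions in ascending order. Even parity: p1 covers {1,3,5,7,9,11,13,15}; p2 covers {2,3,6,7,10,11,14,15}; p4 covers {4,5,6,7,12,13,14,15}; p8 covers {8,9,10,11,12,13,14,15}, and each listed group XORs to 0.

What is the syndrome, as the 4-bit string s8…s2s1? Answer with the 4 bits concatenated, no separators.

s1 (pos 1,3,5,7,9,11,13,15): 0⊕0⊕0⊕0⊕0⊕1⊕1⊕1 = 1
s2 (pos 2,3,6,7,10,11,14,15): 1⊕0⊕1⊕0⊕0⊕1⊕1⊕1 = 1
s4 (pos 4,5,6,7,12,13,14,15): 0⊕0⊕1⊕0⊕0⊕1⊕1⊕1 = 0
s8 (pos 8,9,10,11,12,13,14,15): 0⊕0⊕0⊕1⊕0⊕1⊕1⊕1 = 0
Syndrome s8…s1 = 0011 → error at position 3.

0011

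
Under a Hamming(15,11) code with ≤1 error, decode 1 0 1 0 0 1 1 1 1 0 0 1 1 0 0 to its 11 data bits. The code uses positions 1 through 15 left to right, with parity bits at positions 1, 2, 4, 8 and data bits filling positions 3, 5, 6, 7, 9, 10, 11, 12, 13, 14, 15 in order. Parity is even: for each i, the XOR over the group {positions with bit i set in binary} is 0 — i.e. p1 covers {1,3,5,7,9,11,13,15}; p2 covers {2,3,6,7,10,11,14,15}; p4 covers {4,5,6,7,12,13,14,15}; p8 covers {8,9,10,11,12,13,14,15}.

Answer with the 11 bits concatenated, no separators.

00111001100

s1 (pos 1,3,5,7,9,11,13,15): 1⊕1⊕0⊕1⊕1⊕0⊕1⊕0 = 1
s2 (pos 2,3,6,7,10,11,14,15): 0⊕1⊕1⊕1⊕0⊕0⊕0⊕0 = 1
s4 (pos 4,5,6,7,12,13,14,15): 0⊕0⊕1⊕1⊕1⊕1⊕0⊕0 = 0
s8 (pos 8,9,10,11,12,13,14,15): 1⊕1⊕0⊕0⊕1⊕1⊕0⊕0 = 0
Syndrome s8…s1 = 0011 → error at position 3.
Flip position 3: 101001111001100 → 100001111001100
Read data bits from positions 3,5,6,7,9,10,11,12,13,14,15: 00111001100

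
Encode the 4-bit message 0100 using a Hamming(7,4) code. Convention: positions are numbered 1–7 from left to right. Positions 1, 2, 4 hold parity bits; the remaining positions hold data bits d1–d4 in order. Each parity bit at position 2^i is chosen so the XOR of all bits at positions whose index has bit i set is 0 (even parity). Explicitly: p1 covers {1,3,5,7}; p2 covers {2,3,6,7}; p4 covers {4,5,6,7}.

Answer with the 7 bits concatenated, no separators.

1001100

Place data at non-parity positions: p1 p2 0 p4 1 0 0
p1 (pos 1,3,5,7): XOR of data positions = 0⊕1⊕0 = 1
p2 (pos 2,3,6,7): XOR of data positions = 0⊕0⊕0 = 0
p4 (pos 4,5,6,7): XOR of data positions = 1⊕0⊕0 = 1
Codeword: 1001100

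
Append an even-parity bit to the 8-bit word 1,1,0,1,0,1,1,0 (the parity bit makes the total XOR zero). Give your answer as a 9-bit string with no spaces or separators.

110101101

XOR of the 8 data bits: 1⊕1⊕0⊕1⊕0⊕1⊕1⊕0 = 1
Parity bit = 1 (so all 9 bits XOR to 0).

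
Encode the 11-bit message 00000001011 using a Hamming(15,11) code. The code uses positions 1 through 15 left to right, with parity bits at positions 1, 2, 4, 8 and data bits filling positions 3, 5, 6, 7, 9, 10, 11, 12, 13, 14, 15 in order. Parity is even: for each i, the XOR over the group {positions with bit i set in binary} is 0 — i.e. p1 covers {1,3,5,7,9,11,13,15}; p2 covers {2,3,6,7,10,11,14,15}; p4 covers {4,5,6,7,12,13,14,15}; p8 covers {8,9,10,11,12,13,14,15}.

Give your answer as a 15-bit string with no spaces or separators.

100100010001011

Place data at non-parity positions: p1 p2 0 p4 0 0 0 p8 0 0 0 1 0 1 1
p1 (pos 1,3,5,7,9,11,13,15): XOR of data positions = 0⊕0⊕0⊕0⊕0⊕0⊕1 = 1
p2 (pos 2,3,6,7,10,11,14,15): XOR of data positions = 0⊕0⊕0⊕0⊕0⊕1⊕1 = 0
p4 (pos 4,5,6,7,12,13,14,15): XOR of data positions = 0⊕0⊕0⊕1⊕0⊕1⊕1 = 1
p8 (pos 8,9,10,11,12,13,14,15): XOR of data positions = 0⊕0⊕0⊕1⊕0⊕1⊕1 = 1
Codeword: 100100010001011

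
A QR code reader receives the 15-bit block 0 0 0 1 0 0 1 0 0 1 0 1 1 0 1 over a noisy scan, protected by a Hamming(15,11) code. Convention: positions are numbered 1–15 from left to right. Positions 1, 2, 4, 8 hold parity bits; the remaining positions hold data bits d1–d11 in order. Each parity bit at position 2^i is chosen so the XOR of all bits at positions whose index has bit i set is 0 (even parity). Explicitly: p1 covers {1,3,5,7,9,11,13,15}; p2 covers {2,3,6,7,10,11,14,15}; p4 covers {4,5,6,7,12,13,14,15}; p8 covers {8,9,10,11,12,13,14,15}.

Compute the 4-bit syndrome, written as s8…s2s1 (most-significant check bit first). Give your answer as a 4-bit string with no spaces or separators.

0111

s1 (pos 1,3,5,7,9,11,13,15): 0⊕0⊕0⊕1⊕0⊕0⊕1⊕1 = 1
s2 (pos 2,3,6,7,10,11,14,15): 0⊕0⊕0⊕1⊕1⊕0⊕0⊕1 = 1
s4 (pos 4,5,6,7,12,13,14,15): 1⊕0⊕0⊕1⊕1⊕1⊕0⊕1 = 1
s8 (pos 8,9,10,11,12,13,14,15): 0⊕0⊕1⊕0⊕1⊕1⊕0⊕1 = 0
Syndrome s8…s1 = 0111 → error at position 7.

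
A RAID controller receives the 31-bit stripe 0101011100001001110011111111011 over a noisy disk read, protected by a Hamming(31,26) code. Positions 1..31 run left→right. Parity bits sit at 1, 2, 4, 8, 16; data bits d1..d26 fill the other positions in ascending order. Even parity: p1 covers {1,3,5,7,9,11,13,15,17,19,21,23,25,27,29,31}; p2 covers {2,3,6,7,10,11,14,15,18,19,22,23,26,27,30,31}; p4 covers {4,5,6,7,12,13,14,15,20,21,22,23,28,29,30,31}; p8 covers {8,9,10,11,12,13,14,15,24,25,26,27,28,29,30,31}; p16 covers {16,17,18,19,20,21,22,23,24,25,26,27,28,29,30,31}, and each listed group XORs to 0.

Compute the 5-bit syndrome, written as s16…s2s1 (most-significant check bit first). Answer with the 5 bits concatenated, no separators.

11000

s1 (pos 1,3,5,7,9,11,13,15,17,19,21,23,25,27,29,31): 0⊕0⊕0⊕1⊕0⊕0⊕1⊕0⊕1⊕0⊕1⊕1⊕1⊕1⊕0⊕1 = 0
s2 (pos 2,3,6,7,10,11,14,15,18,19,22,23,26,27,30,31): 1⊕0⊕1⊕1⊕0⊕0⊕0⊕0⊕1⊕0⊕1⊕1⊕1⊕1⊕1⊕1 = 0
s4 (pos 4,5,6,7,12,13,14,15,20,21,22,23,28,29,30,31): 1⊕0⊕1⊕1⊕0⊕1⊕0⊕0⊕0⊕1⊕1⊕1⊕1⊕0⊕1⊕1 = 0
s8 (pos 8,9,10,11,12,13,14,15,24,25,26,27,28,29,30,31): 1⊕0⊕0⊕0⊕0⊕1⊕0⊕0⊕1⊕1⊕1⊕1⊕1⊕0⊕1⊕1 = 1
s16 (pos 16,17,18,19,20,21,22,23,24,25,26,27,28,29,30,31): 1⊕1⊕1⊕0⊕0⊕1⊕1⊕1⊕1⊕1⊕1⊕1⊕1⊕0⊕1⊕1 = 1
Syndrome s16…s1 = 11000 → error at position 24.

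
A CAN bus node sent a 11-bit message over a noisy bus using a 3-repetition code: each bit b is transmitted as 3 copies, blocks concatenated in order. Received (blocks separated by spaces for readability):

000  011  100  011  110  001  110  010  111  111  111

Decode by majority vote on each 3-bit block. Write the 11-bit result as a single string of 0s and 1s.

Block 1 (000): 0 ones → 0
Block 2 (011): 2 ones → 1
Block 3 (100): 1 one → 0
Block 4 (011): 2 ones → 1
Block 5 (110): 2 ones → 1
Block 6 (001): 1 one → 0
Block 7 (110): 2 ones → 1
Block 8 (010): 1 one → 0
Block 9 (111): 3 ones → 1
Block 10 (111): 3 ones → 1
Block 11 (111): 3 ones → 1

01011010111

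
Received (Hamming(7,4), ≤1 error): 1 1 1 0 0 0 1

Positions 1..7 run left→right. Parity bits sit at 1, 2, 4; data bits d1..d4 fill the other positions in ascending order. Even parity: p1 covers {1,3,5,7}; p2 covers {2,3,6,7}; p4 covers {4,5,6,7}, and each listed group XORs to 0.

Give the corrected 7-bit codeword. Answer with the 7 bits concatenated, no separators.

s1 (pos 1,3,5,7): 1⊕1⊕0⊕1 = 1
s2 (pos 2,3,6,7): 1⊕1⊕0⊕1 = 1
s4 (pos 4,5,6,7): 0⊕0⊕0⊕1 = 1
Syndrome s4…s1 = 111 → error at position 7.
Flip position 7: 1110001 → 1110000

1110000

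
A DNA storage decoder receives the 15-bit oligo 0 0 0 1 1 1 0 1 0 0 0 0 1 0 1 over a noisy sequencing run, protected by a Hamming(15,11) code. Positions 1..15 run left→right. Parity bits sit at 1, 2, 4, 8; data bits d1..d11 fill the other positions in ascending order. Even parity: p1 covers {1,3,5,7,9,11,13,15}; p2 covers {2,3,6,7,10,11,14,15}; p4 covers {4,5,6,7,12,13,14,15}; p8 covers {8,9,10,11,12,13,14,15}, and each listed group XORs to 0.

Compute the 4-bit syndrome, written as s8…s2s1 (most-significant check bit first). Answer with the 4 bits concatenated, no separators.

1101

s1 (pos 1,3,5,7,9,11,13,15): 0⊕0⊕1⊕0⊕0⊕0⊕1⊕1 = 1
s2 (pos 2,3,6,7,10,11,14,15): 0⊕0⊕1⊕0⊕0⊕0⊕0⊕1 = 0
s4 (pos 4,5,6,7,12,13,14,15): 1⊕1⊕1⊕0⊕0⊕1⊕0⊕1 = 1
s8 (pos 8,9,10,11,12,13,14,15): 1⊕0⊕0⊕0⊕0⊕1⊕0⊕1 = 1
Syndrome s8…s1 = 1101 → error at position 13.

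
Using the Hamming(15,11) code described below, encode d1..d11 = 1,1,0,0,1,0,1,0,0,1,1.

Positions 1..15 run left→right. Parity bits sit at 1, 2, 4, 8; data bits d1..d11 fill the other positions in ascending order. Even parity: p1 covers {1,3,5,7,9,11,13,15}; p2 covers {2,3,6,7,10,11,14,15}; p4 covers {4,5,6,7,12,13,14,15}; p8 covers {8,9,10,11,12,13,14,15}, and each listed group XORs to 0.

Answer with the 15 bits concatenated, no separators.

Place data at non-parity positions: p1 p2 1 p4 1 0 0 p8 1 0 1 0 0 1 1
p1 (pos 1,3,5,7,9,11,13,15): XOR of data positions = 1⊕1⊕0⊕1⊕1⊕0⊕1 = 1
p2 (pos 2,3,6,7,10,11,14,15): XOR of data positions = 1⊕0⊕0⊕0⊕1⊕1⊕1 = 0
p4 (pos 4,5,6,7,12,13,14,15): XOR of data positions = 1⊕0⊕0⊕0⊕0⊕1⊕1 = 1
p8 (pos 8,9,10,11,12,13,14,15): XOR of data positions = 1⊕0⊕1⊕0⊕0⊕1⊕1 = 0
Codeword: 101110001010011

101110001010011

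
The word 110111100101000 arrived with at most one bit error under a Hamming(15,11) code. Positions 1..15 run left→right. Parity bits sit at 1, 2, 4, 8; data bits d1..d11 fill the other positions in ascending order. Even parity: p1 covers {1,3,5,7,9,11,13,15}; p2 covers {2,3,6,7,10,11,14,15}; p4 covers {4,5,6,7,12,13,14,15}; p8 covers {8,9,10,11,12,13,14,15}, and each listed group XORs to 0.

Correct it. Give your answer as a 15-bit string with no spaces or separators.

s1 (pos 1,3,5,7,9,11,13,15): 1⊕0⊕1⊕1⊕0⊕0⊕0⊕0 = 1
s2 (pos 2,3,6,7,10,11,14,15): 1⊕0⊕1⊕1⊕1⊕0⊕0⊕0 = 0
s4 (pos 4,5,6,7,12,13,14,15): 1⊕1⊕1⊕1⊕1⊕0⊕0⊕0 = 1
s8 (pos 8,9,10,11,12,13,14,15): 0⊕0⊕1⊕0⊕1⊕0⊕0⊕0 = 0
Syndrome s8…s1 = 0101 → error at position 5.
Flip position 5: 110111100101000 → 110101100101000

110101100101000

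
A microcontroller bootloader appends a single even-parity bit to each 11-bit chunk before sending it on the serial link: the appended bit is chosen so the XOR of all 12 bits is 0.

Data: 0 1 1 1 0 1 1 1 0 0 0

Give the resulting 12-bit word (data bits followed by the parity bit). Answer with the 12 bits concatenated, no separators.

011101110000

XOR of the 11 data bits: 0⊕1⊕1⊕1⊕0⊕1⊕1⊕1⊕0⊕0⊕0 = 0
Parity bit = 0 (so all 12 bits XOR to 0).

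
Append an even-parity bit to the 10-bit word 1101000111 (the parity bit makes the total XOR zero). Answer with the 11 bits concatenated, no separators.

11010001110

XOR of the 10 data bits: 1⊕1⊕0⊕1⊕0⊕0⊕0⊕1⊕1⊕1 = 0
Parity bit = 0 (so all 11 bits XOR to 0).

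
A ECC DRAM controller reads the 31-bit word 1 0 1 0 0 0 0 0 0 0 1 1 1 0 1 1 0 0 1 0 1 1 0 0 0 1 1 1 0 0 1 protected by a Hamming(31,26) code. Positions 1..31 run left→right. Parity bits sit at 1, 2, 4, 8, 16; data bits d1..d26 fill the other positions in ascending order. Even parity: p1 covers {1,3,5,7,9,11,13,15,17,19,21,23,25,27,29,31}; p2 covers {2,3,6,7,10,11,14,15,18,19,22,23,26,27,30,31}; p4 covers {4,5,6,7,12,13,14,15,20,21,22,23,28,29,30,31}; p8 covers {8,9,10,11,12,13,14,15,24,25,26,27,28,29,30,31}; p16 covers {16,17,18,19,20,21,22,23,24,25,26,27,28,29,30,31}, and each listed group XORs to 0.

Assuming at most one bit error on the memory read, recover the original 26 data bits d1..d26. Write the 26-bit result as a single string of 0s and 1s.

s1 (pos 1,3,5,7,9,11,13,15,17,19,21,23,25,27,29,31): 1⊕1⊕0⊕0⊕0⊕1⊕1⊕1⊕0⊕1⊕1⊕0⊕0⊕1⊕0⊕1 = 1
s2 (pos 2,3,6,7,10,11,14,15,18,19,22,23,26,27,30,31): 0⊕1⊕0⊕0⊕0⊕1⊕0⊕1⊕0⊕1⊕1⊕0⊕1⊕1⊕0⊕1 = 0
s4 (pos 4,5,6,7,12,13,14,15,20,21,22,23,28,29,30,31): 0⊕0⊕0⊕0⊕1⊕1⊕0⊕1⊕0⊕1⊕1⊕0⊕1⊕0⊕0⊕1 = 1
s8 (pos 8,9,10,11,12,13,14,15,24,25,26,27,28,29,30,31): 0⊕0⊕0⊕1⊕1⊕1⊕0⊕1⊕0⊕0⊕1⊕1⊕1⊕0⊕0⊕1 = 0
s16 (pos 16,17,18,19,20,21,22,23,24,25,26,27,28,29,30,31): 1⊕0⊕0⊕1⊕0⊕1⊕1⊕0⊕0⊕0⊕1⊕1⊕1⊕0⊕0⊕1 = 0
Syndrome s16…s1 = 00101 → error at position 5.
Flip position 5: 1010000000111011001011000111001 → 1010100000111011001011000111001
Read data bits from positions 3,5,6,7,9,10,11,12,13,14,15,17,18,19,20,21,22,23,24,25,26,27,28,29,30,31: 11000011101001011000111001

11000011101001011000111001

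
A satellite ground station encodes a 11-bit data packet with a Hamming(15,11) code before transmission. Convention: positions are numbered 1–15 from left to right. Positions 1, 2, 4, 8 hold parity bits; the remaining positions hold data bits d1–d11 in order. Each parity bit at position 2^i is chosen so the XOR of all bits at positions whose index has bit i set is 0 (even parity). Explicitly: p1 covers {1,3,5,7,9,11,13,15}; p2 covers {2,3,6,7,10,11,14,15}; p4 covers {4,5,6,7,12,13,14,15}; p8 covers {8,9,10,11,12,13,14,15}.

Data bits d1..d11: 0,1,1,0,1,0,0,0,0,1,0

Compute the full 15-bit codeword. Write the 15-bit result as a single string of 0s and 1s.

Place data at non-parity positions: p1 p2 0 p4 1 1 0 p8 1 0 0 0 0 1 0
p1 (pos 1,3,5,7,9,11,13,15): XOR of data positions = 0⊕1⊕0⊕1⊕0⊕0⊕0 = 0
p2 (pos 2,3,6,7,10,11,14,15): XOR of data positions = 0⊕1⊕0⊕0⊕0⊕1⊕0 = 0
p4 (pos 4,5,6,7,12,13,14,15): XOR of data positions = 1⊕1⊕0⊕0⊕0⊕1⊕0 = 1
p8 (pos 8,9,10,11,12,13,14,15): XOR of data positions = 1⊕0⊕0⊕0⊕0⊕1⊕0 = 0
Codeword: 000111001000010

000111001000010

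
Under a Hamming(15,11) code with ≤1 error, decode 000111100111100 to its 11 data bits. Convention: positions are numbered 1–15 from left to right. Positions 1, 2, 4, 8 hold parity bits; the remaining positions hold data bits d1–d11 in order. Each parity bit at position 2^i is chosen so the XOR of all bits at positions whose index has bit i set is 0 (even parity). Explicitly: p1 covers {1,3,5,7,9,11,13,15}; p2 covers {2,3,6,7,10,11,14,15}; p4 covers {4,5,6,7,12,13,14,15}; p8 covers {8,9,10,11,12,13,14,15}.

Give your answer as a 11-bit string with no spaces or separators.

s1 (pos 1,3,5,7,9,11,13,15): 0⊕0⊕1⊕1⊕0⊕1⊕1⊕0 = 0
s2 (pos 2,3,6,7,10,11,14,15): 0⊕0⊕1⊕1⊕1⊕1⊕0⊕0 = 0
s4 (pos 4,5,6,7,12,13,14,15): 1⊕1⊕1⊕1⊕1⊕1⊕0⊕0 = 0
s8 (pos 8,9,10,11,12,13,14,15): 0⊕0⊕1⊕1⊕1⊕1⊕0⊕0 = 0
Syndrome s8…s1 = 0000 → no error.
Read data bits from positions 3,5,6,7,9,10,11,12,13,14,15: 01110111100

01110111100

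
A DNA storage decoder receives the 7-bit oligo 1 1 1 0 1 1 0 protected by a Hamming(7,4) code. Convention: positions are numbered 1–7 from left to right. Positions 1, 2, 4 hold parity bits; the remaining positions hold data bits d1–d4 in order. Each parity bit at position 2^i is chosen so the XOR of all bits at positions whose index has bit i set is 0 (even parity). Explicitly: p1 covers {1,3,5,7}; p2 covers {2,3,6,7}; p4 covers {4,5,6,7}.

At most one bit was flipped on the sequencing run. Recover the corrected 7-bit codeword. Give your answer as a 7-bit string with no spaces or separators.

s1 (pos 1,3,5,7): 1⊕1⊕1⊕0 = 1
s2 (pos 2,3,6,7): 1⊕1⊕1⊕0 = 1
s4 (pos 4,5,6,7): 0⊕1⊕1⊕0 = 0
Syndrome s4…s1 = 011 → error at position 3.
Flip position 3: 1110110 → 1100110

1100110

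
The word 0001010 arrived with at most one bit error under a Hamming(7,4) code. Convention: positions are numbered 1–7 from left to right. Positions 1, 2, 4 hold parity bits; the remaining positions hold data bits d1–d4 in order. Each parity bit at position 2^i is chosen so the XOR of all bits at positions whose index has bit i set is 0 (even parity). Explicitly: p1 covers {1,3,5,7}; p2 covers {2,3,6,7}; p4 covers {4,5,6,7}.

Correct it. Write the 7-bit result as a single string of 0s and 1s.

0101010

s1 (pos 1,3,5,7): 0⊕0⊕0⊕0 = 0
s2 (pos 2,3,6,7): 0⊕0⊕1⊕0 = 1
s4 (pos 4,5,6,7): 1⊕0⊕1⊕0 = 0
Syndrome s4…s1 = 010 → error at position 2.
Flip position 2: 0001010 → 0101010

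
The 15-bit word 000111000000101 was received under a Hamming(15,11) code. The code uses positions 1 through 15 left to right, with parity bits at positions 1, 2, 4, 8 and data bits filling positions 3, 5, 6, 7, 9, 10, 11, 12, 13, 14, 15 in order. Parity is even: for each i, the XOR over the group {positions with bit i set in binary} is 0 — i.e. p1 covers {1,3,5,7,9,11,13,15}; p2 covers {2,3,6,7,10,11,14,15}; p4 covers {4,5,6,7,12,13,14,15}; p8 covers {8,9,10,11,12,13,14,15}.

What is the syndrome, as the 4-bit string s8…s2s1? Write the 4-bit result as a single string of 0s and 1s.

0101

s1 (pos 1,3,5,7,9,11,13,15): 0⊕0⊕1⊕0⊕0⊕0⊕1⊕1 = 1
s2 (pos 2,3,6,7,10,11,14,15): 0⊕0⊕1⊕0⊕0⊕0⊕0⊕1 = 0
s4 (pos 4,5,6,7,12,13,14,15): 1⊕1⊕1⊕0⊕0⊕1⊕0⊕1 = 1
s8 (pos 8,9,10,11,12,13,14,15): 0⊕0⊕0⊕0⊕0⊕1⊕0⊕1 = 0
Syndrome s8…s1 = 0101 → error at position 5.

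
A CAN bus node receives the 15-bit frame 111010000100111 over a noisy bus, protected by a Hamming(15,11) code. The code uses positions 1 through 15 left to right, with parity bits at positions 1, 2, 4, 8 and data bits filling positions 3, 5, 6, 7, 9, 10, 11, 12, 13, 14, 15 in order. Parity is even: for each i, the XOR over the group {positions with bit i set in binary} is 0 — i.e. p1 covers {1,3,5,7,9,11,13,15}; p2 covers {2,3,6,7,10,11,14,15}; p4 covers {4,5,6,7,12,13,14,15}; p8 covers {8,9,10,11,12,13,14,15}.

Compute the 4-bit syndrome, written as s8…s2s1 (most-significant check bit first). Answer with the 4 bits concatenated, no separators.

0011

s1 (pos 1,3,5,7,9,11,13,15): 1⊕1⊕1⊕0⊕0⊕0⊕1⊕1 = 1
s2 (pos 2,3,6,7,10,11,14,15): 1⊕1⊕0⊕0⊕1⊕0⊕1⊕1 = 1
s4 (pos 4,5,6,7,12,13,14,15): 0⊕1⊕0⊕0⊕0⊕1⊕1⊕1 = 0
s8 (pos 8,9,10,11,12,13,14,15): 0⊕0⊕1⊕0⊕0⊕1⊕1⊕1 = 0
Syndrome s8…s1 = 0011 → error at position 3.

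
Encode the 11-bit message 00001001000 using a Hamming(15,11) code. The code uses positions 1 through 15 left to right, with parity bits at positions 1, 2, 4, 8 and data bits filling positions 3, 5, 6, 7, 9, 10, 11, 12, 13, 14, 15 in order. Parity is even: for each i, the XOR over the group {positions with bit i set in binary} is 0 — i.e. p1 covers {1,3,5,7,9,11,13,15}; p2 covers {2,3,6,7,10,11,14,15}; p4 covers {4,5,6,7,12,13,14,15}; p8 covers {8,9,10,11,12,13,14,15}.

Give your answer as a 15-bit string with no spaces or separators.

Place data at non-parity positions: p1 p2 0 p4 0 0 0 p8 1 0 0 1 0 0 0
p1 (pos 1,3,5,7,9,11,13,15): XOR of data positions = 0⊕0⊕0⊕1⊕0⊕0⊕0 = 1
p2 (pos 2,3,6,7,10,11,14,15): XOR of data positions = 0⊕0⊕0⊕0⊕0⊕0⊕0 = 0
p4 (pos 4,5,6,7,12,13,14,15): XOR of data positions = 0⊕0⊕0⊕1⊕0⊕0⊕0 = 1
p8 (pos 8,9,10,11,12,13,14,15): XOR of data positions = 1⊕0⊕0⊕1⊕0⊕0⊕0 = 0
Codeword: 100100001001000

100100001001000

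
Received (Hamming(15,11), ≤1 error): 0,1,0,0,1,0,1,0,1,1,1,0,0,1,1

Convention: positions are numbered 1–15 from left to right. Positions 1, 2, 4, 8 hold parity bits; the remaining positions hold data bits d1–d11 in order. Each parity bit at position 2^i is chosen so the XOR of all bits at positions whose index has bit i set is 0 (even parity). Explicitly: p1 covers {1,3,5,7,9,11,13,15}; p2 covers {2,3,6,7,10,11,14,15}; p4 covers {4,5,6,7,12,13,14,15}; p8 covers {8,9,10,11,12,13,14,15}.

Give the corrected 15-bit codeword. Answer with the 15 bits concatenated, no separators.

010010100110011

s1 (pos 1,3,5,7,9,11,13,15): 0⊕0⊕1⊕1⊕1⊕1⊕0⊕1 = 1
s2 (pos 2,3,6,7,10,11,14,15): 1⊕0⊕0⊕1⊕1⊕1⊕1⊕1 = 0
s4 (pos 4,5,6,7,12,13,14,15): 0⊕1⊕0⊕1⊕0⊕0⊕1⊕1 = 0
s8 (pos 8,9,10,11,12,13,14,15): 0⊕1⊕1⊕1⊕0⊕0⊕1⊕1 = 1
Syndrome s8…s1 = 1001 → error at position 9.
Flip position 9: 010010101110011 → 010010100110011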